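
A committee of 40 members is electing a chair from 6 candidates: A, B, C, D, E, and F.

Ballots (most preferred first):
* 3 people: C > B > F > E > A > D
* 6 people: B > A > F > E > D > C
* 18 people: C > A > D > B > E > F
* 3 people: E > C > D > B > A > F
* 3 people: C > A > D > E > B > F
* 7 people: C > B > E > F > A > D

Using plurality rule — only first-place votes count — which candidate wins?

First-place votes: A 0, B 6, C 31, D 0, E 3, F 0.

C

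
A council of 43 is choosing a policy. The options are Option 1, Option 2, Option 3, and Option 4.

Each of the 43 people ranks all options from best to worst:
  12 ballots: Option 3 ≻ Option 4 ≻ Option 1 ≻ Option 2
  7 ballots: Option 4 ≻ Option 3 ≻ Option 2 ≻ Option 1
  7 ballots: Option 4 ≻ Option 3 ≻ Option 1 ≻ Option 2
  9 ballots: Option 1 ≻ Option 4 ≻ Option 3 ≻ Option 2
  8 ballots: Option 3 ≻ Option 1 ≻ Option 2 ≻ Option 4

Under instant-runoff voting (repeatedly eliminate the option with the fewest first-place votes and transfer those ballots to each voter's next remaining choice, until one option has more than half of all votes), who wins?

Round 1: Option 1 9, Option 2 0, Option 3 20, Option 4 14. Option 2 eliminated.
Round 2: Option 1 9, Option 3 20, Option 4 14. Option 1 eliminated.
Round 3: Option 3 20, Option 4 23. Option 4 has a majority (≥22).

Option 4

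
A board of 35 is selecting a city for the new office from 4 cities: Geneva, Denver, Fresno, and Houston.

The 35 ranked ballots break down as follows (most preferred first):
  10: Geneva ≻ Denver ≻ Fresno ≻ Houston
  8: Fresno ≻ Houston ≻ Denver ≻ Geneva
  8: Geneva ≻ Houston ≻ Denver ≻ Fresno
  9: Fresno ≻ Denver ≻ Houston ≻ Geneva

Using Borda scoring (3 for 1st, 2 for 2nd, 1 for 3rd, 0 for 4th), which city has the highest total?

Fresno

Geneva: 10×3 + 8×0 + 8×3 + 9×0 = 54
Denver: 10×2 + 8×1 + 8×1 + 9×2 = 54
Fresno: 10×1 + 8×3 + 8×0 + 9×3 = 61
Houston: 10×0 + 8×2 + 8×2 + 9×1 = 41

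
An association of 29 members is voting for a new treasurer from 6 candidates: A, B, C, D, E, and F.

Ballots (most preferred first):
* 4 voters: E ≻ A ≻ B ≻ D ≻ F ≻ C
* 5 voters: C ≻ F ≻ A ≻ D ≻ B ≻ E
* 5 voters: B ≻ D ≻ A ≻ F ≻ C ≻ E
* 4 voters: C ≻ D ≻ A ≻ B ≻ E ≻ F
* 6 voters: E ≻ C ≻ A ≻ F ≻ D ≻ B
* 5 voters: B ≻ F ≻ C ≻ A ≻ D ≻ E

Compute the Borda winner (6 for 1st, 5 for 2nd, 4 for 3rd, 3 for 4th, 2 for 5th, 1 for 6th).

C

A: 4×5 + 5×4 + 5×4 + 4×4 + 6×4 + 5×3 = 115
B: 4×4 + 5×2 + 5×6 + 4×3 + 6×1 + 5×6 = 104
C: 4×1 + 5×6 + 5×2 + 4×6 + 6×5 + 5×4 = 118
D: 4×3 + 5×3 + 5×5 + 4×5 + 6×2 + 5×2 = 94
E: 4×6 + 5×1 + 5×1 + 4×2 + 6×6 + 5×1 = 83
F: 4×2 + 5×5 + 5×3 + 4×1 + 6×3 + 5×5 = 95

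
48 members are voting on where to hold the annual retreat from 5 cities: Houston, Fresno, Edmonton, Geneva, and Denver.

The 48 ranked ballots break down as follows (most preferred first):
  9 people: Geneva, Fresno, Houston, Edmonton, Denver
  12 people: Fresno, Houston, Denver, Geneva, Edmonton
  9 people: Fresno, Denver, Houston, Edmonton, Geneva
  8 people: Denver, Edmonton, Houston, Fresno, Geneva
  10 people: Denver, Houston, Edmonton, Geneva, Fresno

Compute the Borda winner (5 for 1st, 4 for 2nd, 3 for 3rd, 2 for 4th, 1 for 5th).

Denver

Houston: 9×3 + 12×4 + 9×3 + 8×3 + 10×4 = 166
Fresno: 9×4 + 12×5 + 9×5 + 8×2 + 10×1 = 167
Edmonton: 9×2 + 12×1 + 9×2 + 8×4 + 10×3 = 110
Geneva: 9×5 + 12×2 + 9×1 + 8×1 + 10×2 = 106
Denver: 9×1 + 12×3 + 9×4 + 8×5 + 10×5 = 171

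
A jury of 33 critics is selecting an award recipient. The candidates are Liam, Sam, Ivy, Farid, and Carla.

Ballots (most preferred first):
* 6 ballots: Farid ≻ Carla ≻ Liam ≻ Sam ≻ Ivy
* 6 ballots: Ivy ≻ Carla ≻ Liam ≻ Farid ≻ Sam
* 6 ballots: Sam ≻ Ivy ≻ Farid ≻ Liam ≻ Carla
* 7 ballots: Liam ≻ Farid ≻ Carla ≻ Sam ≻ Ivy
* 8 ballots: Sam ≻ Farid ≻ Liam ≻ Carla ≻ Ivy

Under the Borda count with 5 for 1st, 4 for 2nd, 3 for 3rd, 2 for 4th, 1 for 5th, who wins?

Liam: 6×3 + 6×3 + 6×2 + 7×5 + 8×3 = 107
Sam: 6×2 + 6×1 + 6×5 + 7×2 + 8×5 = 102
Ivy: 6×1 + 6×5 + 6×4 + 7×1 + 8×1 = 75
Farid: 6×5 + 6×2 + 6×3 + 7×4 + 8×4 = 120
Carla: 6×4 + 6×4 + 6×1 + 7×3 + 8×2 = 91

Farid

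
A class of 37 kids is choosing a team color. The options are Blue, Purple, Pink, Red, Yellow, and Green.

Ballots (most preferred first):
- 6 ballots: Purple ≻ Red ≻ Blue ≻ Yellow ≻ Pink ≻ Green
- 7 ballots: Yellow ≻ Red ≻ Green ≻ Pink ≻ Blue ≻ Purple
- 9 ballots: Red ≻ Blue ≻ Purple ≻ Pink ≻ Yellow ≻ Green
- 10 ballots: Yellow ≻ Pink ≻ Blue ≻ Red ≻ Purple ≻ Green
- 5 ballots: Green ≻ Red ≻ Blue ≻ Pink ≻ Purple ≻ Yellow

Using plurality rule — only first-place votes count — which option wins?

Yellow

First-place votes: Blue 0, Purple 6, Pink 0, Red 9, Yellow 17, Green 5.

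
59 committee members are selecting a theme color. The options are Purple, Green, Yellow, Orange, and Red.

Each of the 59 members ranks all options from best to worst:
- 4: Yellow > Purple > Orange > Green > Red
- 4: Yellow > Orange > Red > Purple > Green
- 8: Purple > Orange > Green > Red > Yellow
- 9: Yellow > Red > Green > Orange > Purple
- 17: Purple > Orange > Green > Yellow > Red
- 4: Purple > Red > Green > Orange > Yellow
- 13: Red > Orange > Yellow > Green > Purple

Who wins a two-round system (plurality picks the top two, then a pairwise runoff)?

Yellow

Round 1 first-place votes: Purple 29, Green 0, Yellow 17, Orange 0, Red 13. Purple and Yellow advance.
Runoff: Purple is ranked above Yellow on 29 ballots, Yellow above Purple on 30.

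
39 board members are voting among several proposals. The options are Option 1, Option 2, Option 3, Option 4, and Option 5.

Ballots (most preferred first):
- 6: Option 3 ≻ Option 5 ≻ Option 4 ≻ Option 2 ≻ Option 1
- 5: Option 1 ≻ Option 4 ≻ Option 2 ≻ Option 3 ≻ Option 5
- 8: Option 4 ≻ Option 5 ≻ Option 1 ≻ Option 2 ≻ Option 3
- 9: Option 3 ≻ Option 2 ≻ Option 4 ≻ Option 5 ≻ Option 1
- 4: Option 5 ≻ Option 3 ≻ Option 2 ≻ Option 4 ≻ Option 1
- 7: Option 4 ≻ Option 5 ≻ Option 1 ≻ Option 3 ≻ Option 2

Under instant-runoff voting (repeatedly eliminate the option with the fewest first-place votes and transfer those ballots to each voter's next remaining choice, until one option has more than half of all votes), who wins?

Option 4

Round 1: Option 1 5, Option 2 0, Option 3 15, Option 4 15, Option 5 4. Option 2 eliminated.
Round 2: Option 1 5, Option 3 15, Option 4 15, Option 5 4. Option 5 eliminated.
Round 3: Option 1 5, Option 3 19, Option 4 15. Option 1 eliminated.
Round 4: Option 3 19, Option 4 20. Option 4 has a majority (≥20).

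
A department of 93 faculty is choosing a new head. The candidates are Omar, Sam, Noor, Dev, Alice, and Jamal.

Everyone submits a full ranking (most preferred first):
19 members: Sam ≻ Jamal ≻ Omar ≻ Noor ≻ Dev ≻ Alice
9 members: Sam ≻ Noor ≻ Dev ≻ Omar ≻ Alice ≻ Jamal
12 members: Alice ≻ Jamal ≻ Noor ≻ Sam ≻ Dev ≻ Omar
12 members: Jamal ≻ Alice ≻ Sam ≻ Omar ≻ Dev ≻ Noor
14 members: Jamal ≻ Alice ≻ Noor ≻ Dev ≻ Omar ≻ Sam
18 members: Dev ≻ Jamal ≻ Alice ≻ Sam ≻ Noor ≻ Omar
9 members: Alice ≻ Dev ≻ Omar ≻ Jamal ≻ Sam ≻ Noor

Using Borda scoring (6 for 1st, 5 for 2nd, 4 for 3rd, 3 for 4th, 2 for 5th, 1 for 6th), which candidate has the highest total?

Jamal

Omar: 19×4 + 9×3 + 12×1 + 12×3 + 14×2 + 18×1 + 9×4 = 233
Sam: 19×6 + 9×6 + 12×3 + 12×4 + 14×1 + 18×3 + 9×2 = 338
Noor: 19×3 + 9×5 + 12×4 + 12×1 + 14×4 + 18×2 + 9×1 = 263
Dev: 19×2 + 9×4 + 12×2 + 12×2 + 14×3 + 18×6 + 9×5 = 317
Alice: 19×1 + 9×2 + 12×6 + 12×5 + 14×5 + 18×4 + 9×6 = 365
Jamal: 19×5 + 9×1 + 12×5 + 12×6 + 14×6 + 18×5 + 9×3 = 437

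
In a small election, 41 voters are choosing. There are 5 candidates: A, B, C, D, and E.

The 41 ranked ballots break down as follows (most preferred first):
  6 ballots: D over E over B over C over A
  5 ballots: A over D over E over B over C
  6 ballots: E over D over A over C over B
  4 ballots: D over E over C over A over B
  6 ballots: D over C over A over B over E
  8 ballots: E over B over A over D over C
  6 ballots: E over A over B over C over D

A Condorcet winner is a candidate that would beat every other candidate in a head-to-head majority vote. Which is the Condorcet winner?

D

D vs A: 22–19
D vs B: 27–14
D vs C: 35–6
D vs E: 21–20
D beats every other candidate.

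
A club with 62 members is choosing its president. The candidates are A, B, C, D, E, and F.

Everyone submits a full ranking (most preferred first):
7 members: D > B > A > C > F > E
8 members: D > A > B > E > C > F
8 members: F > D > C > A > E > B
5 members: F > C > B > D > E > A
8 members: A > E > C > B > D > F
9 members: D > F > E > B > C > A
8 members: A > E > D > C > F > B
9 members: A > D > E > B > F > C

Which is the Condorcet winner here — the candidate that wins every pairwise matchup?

D

D vs A: 37–25
D vs B: 49–13
D vs C: 49–13
D vs E: 46–16
D vs F: 49–13
D beats every other candidate.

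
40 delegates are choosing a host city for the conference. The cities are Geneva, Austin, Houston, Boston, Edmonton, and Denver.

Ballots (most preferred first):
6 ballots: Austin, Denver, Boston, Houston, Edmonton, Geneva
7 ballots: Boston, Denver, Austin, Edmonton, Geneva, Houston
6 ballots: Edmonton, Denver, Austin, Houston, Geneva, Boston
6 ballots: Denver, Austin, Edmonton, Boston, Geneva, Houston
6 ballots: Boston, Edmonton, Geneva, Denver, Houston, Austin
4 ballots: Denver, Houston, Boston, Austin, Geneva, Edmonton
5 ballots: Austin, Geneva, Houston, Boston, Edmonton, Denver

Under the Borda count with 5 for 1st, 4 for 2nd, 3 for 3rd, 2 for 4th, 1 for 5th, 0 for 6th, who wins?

Geneva: 6×0 + 7×1 + 6×1 + 6×1 + 6×3 + 4×1 + 5×4 = 61
Austin: 6×5 + 7×3 + 6×3 + 6×4 + 6×0 + 4×2 + 5×5 = 126
Houston: 6×2 + 7×0 + 6×2 + 6×0 + 6×1 + 4×4 + 5×3 = 61
Boston: 6×3 + 7×5 + 6×0 + 6×2 + 6×5 + 4×3 + 5×2 = 117
Edmonton: 6×1 + 7×2 + 6×5 + 6×3 + 6×4 + 4×0 + 5×1 = 97
Denver: 6×4 + 7×4 + 6×4 + 6×5 + 6×2 + 4×5 + 5×0 = 138

Denver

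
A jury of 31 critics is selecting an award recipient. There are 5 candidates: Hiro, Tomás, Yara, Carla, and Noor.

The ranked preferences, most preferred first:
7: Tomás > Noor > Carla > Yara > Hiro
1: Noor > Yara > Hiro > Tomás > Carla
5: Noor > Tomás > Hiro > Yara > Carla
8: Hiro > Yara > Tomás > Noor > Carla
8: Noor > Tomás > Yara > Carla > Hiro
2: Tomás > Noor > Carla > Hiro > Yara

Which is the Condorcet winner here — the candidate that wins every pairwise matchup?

Tomás

Tomás vs Hiro: 22–9
Tomás vs Yara: 22–9
Tomás vs Carla: 31–0
Tomás vs Noor: 17–14
Tomás beats every other candidate.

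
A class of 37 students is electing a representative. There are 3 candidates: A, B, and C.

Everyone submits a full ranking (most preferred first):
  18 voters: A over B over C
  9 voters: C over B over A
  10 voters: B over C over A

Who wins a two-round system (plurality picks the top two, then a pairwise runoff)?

B

Round 1 first-place votes: A 18, B 10, C 9. A and B advance.
Runoff: A is ranked above B on 18 ballots, B above A on 19.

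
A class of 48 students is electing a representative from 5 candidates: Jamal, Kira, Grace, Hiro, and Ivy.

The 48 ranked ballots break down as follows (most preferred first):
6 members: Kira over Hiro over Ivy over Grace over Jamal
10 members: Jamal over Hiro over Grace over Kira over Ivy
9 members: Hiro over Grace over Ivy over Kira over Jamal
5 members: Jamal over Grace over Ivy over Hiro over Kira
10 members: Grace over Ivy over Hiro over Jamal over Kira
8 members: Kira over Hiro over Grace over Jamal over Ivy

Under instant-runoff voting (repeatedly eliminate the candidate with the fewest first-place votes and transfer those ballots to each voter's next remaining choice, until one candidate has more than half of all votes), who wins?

Grace

Round 1: Jamal 15, Kira 14, Grace 10, Hiro 9, Ivy 0. Ivy eliminated.
Round 2: Jamal 15, Kira 14, Grace 10, Hiro 9. Hiro eliminated.
Round 3: Jamal 15, Kira 14, Grace 19. Kira eliminated.
Round 4: Jamal 15, Grace 33. Grace has a majority (≥25).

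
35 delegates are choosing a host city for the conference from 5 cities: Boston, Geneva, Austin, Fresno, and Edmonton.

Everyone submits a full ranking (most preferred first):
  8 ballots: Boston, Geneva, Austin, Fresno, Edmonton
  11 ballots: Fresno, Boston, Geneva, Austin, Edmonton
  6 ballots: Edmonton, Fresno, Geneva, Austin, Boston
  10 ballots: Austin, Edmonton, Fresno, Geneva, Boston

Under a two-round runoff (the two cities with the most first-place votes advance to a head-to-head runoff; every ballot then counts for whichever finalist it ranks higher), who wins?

Round 1 first-place votes: Boston 8, Geneva 0, Austin 10, Fresno 11, Edmonton 6. Fresno and Austin advance.
Runoff: Fresno is ranked above Austin on 17 ballots, Austin above Fresno on 18.

Austin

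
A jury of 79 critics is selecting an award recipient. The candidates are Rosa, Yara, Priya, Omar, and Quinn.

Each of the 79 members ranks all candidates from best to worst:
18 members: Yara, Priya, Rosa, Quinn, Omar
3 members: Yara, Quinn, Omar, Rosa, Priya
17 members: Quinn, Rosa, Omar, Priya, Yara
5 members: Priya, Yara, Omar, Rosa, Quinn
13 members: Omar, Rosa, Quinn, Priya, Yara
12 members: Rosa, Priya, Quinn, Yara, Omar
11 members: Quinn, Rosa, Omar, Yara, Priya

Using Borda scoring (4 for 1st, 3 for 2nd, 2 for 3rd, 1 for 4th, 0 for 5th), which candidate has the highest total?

Rosa: 18×2 + 3×1 + 17×3 + 5×1 + 13×3 + 12×4 + 11×3 = 215
Yara: 18×4 + 3×4 + 17×0 + 5×3 + 13×0 + 12×1 + 11×1 = 122
Priya: 18×3 + 3×0 + 17×1 + 5×4 + 13×1 + 12×3 + 11×0 = 140
Omar: 18×0 + 3×2 + 17×2 + 5×2 + 13×4 + 12×0 + 11×2 = 124
Quinn: 18×1 + 3×3 + 17×4 + 5×0 + 13×2 + 12×2 + 11×4 = 189

Rosa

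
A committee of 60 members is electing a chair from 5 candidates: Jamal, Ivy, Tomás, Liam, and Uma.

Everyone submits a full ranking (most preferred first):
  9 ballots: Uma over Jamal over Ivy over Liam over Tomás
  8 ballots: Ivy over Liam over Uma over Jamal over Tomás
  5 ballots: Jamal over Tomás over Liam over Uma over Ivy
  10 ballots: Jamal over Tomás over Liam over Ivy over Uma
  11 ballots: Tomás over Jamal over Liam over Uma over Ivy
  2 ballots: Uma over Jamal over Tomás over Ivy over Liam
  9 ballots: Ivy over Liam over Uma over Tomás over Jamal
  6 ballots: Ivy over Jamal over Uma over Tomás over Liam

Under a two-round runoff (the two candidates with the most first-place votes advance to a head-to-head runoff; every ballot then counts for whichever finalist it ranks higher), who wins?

Jamal

Round 1 first-place votes: Jamal 15, Ivy 23, Tomás 11, Liam 0, Uma 11. Ivy and Jamal advance.
Runoff: Ivy is ranked above Jamal on 23 ballots, Jamal above Ivy on 37.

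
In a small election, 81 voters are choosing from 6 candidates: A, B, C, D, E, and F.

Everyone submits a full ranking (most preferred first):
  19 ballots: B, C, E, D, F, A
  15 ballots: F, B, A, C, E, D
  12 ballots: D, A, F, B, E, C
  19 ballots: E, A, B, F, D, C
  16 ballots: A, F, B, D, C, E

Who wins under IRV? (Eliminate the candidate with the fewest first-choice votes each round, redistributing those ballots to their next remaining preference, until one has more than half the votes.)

A

Round 1: A 16, B 19, C 0, D 12, E 19, F 15. C eliminated.
Round 2: A 16, B 19, D 12, E 19, F 15. D eliminated.
Round 3: A 28, B 19, E 19, F 15. F eliminated.
Round 4: A 28, B 34, E 19. E eliminated.
Round 5: A 47, B 34. A has a majority (≥41).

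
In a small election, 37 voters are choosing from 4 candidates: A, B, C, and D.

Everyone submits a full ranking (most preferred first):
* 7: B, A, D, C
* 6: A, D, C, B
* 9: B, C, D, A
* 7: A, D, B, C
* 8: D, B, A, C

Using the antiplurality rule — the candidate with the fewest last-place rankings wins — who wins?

D

Last-place votes: A 9, B 6, C 22, D 0.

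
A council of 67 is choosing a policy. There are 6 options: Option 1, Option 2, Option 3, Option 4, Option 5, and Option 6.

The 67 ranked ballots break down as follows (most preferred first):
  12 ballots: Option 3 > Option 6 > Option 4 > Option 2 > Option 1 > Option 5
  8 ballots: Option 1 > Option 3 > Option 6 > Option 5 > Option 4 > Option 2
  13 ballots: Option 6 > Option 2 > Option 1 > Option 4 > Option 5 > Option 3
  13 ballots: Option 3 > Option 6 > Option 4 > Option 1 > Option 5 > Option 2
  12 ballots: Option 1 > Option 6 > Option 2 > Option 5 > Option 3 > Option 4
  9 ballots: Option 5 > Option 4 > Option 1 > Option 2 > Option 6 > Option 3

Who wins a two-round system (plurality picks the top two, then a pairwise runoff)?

Option 1

Round 1 first-place votes: Option 1 20, Option 2 0, Option 3 25, Option 4 0, Option 5 9, Option 6 13. Option 3 and Option 1 advance.
Runoff: Option 3 is ranked above Option 1 on 25 ballots, Option 1 above Option 3 on 42.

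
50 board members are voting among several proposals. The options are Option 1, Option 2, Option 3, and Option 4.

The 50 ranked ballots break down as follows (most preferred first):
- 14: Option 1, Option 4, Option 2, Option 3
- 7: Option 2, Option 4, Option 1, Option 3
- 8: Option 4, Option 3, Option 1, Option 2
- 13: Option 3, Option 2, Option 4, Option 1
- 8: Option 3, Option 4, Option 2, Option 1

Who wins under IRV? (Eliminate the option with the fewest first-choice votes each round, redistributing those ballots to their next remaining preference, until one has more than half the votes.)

Option 4

Round 1: Option 1 14, Option 2 7, Option 3 21, Option 4 8. Option 2 eliminated.
Round 2: Option 1 14, Option 3 21, Option 4 15. Option 1 eliminated.
Round 3: Option 3 21, Option 4 29. Option 4 has a majority (≥26).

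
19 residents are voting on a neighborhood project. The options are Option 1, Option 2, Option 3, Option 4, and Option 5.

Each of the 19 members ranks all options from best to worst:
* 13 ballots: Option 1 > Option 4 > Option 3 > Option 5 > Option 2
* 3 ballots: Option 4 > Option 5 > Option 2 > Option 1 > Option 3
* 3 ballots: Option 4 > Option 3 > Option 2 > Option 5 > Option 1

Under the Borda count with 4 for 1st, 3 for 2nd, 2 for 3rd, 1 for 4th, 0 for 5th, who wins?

Option 4

Option 1: 13×4 + 3×1 + 3×0 = 55
Option 2: 13×0 + 3×2 + 3×2 = 12
Option 3: 13×2 + 3×0 + 3×3 = 35
Option 4: 13×3 + 3×4 + 3×4 = 63
Option 5: 13×1 + 3×3 + 3×1 = 25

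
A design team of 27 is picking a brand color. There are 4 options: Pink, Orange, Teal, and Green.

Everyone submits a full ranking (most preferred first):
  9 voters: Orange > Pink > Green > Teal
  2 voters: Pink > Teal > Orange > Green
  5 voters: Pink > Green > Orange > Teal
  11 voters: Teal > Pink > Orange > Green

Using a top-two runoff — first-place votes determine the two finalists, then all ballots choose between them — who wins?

Orange

Round 1 first-place votes: Pink 7, Orange 9, Teal 11, Green 0. Teal and Orange advance.
Runoff: Teal is ranked above Orange on 13 ballots, Orange above Teal on 14.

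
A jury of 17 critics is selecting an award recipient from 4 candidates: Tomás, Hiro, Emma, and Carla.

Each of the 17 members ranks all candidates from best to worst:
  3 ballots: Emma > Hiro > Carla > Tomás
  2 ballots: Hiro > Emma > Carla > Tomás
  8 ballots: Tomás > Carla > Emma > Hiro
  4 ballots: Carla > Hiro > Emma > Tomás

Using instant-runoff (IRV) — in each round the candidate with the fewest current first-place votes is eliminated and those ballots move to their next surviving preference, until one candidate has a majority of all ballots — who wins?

Round 1: Tomás 8, Hiro 2, Emma 3, Carla 4. Hiro eliminated.
Round 2: Tomás 8, Emma 5, Carla 4. Carla eliminated.
Round 3: Tomás 8, Emma 9. Emma has a majority (≥9).

Emma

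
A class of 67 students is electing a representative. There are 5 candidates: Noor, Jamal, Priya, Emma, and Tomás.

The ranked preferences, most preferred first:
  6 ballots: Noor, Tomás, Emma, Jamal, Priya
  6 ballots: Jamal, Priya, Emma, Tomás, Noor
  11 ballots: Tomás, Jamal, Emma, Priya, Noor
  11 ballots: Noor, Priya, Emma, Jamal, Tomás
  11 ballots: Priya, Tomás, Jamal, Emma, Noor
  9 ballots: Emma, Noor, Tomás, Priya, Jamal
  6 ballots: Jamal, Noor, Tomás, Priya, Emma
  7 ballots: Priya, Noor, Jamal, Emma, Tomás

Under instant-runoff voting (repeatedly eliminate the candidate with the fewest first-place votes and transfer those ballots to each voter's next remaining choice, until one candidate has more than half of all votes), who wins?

Round 1: Noor 17, Jamal 12, Priya 18, Emma 9, Tomás 11. Emma eliminated.
Round 2: Noor 26, Jamal 12, Priya 18, Tomás 11. Tomás eliminated.
Round 3: Noor 26, Jamal 23, Priya 18. Priya eliminated.
Round 4: Noor 33, Jamal 34. Jamal has a majority (≥34).

Jamal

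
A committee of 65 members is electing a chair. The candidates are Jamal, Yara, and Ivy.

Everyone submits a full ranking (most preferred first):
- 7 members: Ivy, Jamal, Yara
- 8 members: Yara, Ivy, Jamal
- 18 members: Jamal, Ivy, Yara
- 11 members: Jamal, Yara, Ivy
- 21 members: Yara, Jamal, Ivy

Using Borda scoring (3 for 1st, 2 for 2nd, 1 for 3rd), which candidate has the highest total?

Jamal

Jamal: 7×2 + 8×1 + 18×3 + 11×3 + 21×2 = 151
Yara: 7×1 + 8×3 + 18×1 + 11×2 + 21×3 = 134
Ivy: 7×3 + 8×2 + 18×2 + 11×1 + 21×1 = 105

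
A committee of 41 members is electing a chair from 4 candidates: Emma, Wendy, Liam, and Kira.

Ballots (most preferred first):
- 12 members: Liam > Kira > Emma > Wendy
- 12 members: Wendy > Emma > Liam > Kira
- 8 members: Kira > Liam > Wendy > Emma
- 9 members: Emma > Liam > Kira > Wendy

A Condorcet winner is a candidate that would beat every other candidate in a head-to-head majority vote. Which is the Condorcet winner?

Emma vs Wendy: 21–20
Emma vs Liam: 21–20
Emma vs Kira: 21–20
Emma beats every other candidate.

Emma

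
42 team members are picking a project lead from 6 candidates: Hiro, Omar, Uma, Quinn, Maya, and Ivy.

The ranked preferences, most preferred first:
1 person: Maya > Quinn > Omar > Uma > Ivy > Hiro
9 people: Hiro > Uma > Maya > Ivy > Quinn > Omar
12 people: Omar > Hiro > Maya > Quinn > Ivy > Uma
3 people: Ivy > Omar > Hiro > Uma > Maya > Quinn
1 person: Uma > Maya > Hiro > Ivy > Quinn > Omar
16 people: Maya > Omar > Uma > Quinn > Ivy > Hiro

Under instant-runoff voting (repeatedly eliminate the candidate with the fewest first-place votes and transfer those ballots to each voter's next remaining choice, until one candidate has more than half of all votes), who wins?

Round 1: Hiro 9, Omar 12, Uma 1, Quinn 0, Maya 17, Ivy 3. Quinn eliminated.
Round 2: Hiro 9, Omar 12, Uma 1, Maya 17, Ivy 3. Uma eliminated.
Round 3: Hiro 9, Omar 12, Maya 18, Ivy 3. Ivy eliminated.
Round 4: Hiro 9, Omar 15, Maya 18. Hiro eliminated.
Round 5: Omar 15, Maya 27. Maya has a majority (≥22).

Maya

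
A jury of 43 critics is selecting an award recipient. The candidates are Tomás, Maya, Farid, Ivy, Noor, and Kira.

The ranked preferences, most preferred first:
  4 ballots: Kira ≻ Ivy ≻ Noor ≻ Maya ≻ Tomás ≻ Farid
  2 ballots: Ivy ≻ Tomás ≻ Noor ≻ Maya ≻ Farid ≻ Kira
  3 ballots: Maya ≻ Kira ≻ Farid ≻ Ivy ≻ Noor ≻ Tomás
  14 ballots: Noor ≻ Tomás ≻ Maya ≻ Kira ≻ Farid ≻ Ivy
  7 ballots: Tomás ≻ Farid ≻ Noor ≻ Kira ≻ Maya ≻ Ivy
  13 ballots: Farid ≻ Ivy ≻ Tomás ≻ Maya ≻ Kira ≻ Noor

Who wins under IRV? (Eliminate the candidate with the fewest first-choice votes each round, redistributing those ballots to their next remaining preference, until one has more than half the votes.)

Round 1: Tomás 7, Maya 3, Farid 13, Ivy 2, Noor 14, Kira 4. Ivy eliminated.
Round 2: Tomás 9, Maya 3, Farid 13, Noor 14, Kira 4. Maya eliminated.
Round 3: Tomás 9, Farid 13, Noor 14, Kira 7. Kira eliminated.
Round 4: Tomás 9, Farid 16, Noor 18. Tomás eliminated.
Round 5: Farid 23, Noor 20. Farid has a majority (≥22).

Farid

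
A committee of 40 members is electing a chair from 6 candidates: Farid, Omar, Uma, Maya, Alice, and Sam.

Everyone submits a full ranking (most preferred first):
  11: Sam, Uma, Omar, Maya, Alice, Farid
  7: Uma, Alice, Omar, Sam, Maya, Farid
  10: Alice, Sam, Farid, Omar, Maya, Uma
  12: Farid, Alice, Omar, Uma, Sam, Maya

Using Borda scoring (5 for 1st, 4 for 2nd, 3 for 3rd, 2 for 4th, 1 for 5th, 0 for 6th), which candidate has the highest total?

Alice

Farid: 11×0 + 7×0 + 10×3 + 12×5 = 90
Omar: 11×3 + 7×3 + 10×2 + 12×3 = 110
Uma: 11×4 + 7×5 + 10×0 + 12×2 = 103
Maya: 11×2 + 7×1 + 10×1 + 12×0 = 39
Alice: 11×1 + 7×4 + 10×5 + 12×4 = 137
Sam: 11×5 + 7×2 + 10×4 + 12×1 = 121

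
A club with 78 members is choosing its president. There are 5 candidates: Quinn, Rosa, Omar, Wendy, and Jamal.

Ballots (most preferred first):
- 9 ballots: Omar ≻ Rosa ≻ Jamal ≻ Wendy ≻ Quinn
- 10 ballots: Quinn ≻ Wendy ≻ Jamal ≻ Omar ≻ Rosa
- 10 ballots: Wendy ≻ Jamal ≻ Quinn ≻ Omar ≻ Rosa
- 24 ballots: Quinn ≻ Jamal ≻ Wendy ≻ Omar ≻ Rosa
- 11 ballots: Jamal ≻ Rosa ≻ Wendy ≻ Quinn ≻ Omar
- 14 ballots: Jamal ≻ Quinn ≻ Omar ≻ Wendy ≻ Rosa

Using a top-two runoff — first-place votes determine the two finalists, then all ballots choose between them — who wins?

Round 1 first-place votes: Quinn 34, Rosa 0, Omar 9, Wendy 10, Jamal 25. Quinn and Jamal advance.
Runoff: Quinn is ranked above Jamal on 34 ballots, Jamal above Quinn on 44.

Jamal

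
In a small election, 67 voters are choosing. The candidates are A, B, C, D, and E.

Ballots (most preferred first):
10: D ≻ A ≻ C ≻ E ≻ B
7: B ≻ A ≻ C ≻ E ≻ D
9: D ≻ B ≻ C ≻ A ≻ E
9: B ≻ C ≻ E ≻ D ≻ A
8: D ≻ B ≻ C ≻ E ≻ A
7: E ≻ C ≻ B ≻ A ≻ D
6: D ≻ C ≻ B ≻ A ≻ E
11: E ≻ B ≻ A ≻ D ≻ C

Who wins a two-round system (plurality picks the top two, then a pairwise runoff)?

Round 1 first-place votes: A 0, B 16, C 0, D 33, E 18. D and E advance.
Runoff: D is ranked above E on 33 ballots, E above D on 34.

E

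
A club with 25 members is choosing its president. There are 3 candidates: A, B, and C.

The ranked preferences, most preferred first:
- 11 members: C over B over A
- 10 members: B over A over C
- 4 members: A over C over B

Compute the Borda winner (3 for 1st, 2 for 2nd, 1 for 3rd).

B

A: 11×1 + 10×2 + 4×3 = 43
B: 11×2 + 10×3 + 4×1 = 56
C: 11×3 + 10×1 + 4×2 = 51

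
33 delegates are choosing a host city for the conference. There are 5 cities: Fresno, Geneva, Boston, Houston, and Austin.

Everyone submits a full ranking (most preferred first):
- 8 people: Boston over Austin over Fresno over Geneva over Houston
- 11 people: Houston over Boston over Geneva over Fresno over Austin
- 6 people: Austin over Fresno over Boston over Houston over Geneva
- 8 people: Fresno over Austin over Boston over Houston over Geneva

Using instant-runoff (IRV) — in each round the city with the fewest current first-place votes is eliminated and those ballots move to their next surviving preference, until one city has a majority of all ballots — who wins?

Round 1: Fresno 8, Geneva 0, Boston 8, Houston 11, Austin 6. Geneva eliminated.
Round 2: Fresno 8, Boston 8, Houston 11, Austin 6. Austin eliminated.
Round 3: Fresno 14, Boston 8, Houston 11. Boston eliminated.
Round 4: Fresno 22, Houston 11. Fresno has a majority (≥17).

Fresno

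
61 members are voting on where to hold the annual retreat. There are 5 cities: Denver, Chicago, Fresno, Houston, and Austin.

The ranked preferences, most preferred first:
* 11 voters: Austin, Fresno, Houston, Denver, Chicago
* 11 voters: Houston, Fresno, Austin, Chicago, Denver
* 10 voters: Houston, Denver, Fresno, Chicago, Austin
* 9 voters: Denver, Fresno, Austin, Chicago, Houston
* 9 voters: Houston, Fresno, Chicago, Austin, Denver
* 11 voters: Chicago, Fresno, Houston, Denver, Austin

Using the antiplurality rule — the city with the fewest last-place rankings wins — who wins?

Last-place votes: Denver 20, Chicago 11, Fresno 0, Houston 9, Austin 21.

Fresno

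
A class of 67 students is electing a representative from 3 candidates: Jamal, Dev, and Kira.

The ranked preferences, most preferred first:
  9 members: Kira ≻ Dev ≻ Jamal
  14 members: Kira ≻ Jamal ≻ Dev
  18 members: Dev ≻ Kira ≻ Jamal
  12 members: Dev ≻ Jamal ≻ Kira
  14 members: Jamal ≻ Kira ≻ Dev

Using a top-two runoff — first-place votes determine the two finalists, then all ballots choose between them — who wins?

Round 1 first-place votes: Jamal 14, Dev 30, Kira 23. Dev and Kira advance.
Runoff: Dev is ranked above Kira on 30 ballots, Kira above Dev on 37.

Kira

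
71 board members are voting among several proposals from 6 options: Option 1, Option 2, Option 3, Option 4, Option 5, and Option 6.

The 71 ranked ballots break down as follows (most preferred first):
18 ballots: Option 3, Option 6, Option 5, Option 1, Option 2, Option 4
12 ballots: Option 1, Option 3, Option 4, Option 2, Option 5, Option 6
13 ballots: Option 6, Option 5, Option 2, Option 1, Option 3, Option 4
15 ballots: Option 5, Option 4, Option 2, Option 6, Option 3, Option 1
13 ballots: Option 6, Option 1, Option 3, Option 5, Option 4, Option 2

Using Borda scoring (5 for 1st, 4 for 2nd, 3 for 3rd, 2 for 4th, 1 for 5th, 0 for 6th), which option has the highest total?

Option 6

Option 1: 18×2 + 12×5 + 13×2 + 15×0 + 13×4 = 174
Option 2: 18×1 + 12×2 + 13×3 + 15×3 + 13×0 = 126
Option 3: 18×5 + 12×4 + 13×1 + 15×1 + 13×3 = 205
Option 4: 18×0 + 12×3 + 13×0 + 15×4 + 13×1 = 109
Option 5: 18×3 + 12×1 + 13×4 + 15×5 + 13×2 = 219
Option 6: 18×4 + 12×0 + 13×5 + 15×2 + 13×5 = 232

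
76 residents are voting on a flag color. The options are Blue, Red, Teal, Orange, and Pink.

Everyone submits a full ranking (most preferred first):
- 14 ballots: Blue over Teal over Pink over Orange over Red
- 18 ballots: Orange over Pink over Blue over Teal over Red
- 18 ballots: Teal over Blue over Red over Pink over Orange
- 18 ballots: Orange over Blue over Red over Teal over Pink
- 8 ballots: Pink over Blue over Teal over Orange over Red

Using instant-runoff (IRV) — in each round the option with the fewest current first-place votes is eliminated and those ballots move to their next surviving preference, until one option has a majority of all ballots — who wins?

Blue

Round 1: Blue 14, Red 0, Teal 18, Orange 36, Pink 8. Red eliminated.
Round 2: Blue 14, Teal 18, Orange 36, Pink 8. Pink eliminated.
Round 3: Blue 22, Teal 18, Orange 36. Teal eliminated.
Round 4: Blue 40, Orange 36. Blue has a majority (≥39).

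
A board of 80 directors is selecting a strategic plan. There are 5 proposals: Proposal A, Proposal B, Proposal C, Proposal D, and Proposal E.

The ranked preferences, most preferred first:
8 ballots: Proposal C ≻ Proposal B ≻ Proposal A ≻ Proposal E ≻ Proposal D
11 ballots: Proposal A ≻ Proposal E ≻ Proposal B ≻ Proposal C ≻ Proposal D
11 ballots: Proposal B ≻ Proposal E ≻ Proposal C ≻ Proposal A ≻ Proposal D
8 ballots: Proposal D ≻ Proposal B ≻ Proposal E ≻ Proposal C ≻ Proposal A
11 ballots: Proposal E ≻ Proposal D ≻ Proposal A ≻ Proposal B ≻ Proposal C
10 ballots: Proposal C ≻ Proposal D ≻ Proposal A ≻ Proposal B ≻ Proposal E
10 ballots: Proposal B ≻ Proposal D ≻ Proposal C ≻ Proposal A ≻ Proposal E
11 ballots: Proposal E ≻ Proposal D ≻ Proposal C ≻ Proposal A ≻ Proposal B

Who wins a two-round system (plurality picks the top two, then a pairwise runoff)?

Proposal B

Round 1 first-place votes: Proposal A 11, Proposal B 21, Proposal C 18, Proposal D 8, Proposal E 22. Proposal E and Proposal B advance.
Runoff: Proposal E is ranked above Proposal B on 33 ballots, Proposal B above Proposal E on 47.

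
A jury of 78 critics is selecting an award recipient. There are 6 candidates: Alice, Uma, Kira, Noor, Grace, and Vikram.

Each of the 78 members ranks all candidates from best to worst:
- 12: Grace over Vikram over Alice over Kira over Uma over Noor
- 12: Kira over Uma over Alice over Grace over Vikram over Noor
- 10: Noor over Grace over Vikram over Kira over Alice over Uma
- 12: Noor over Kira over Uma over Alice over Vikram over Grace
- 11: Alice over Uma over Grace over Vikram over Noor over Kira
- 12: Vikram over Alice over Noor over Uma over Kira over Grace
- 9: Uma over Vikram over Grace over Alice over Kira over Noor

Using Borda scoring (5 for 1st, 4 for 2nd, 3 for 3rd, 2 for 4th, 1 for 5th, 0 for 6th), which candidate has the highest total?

Alice

Alice: 12×3 + 12×3 + 10×1 + 12×2 + 11×5 + 12×4 + 9×2 = 227
Uma: 12×1 + 12×4 + 10×0 + 12×3 + 11×4 + 12×2 + 9×5 = 209
Kira: 12×2 + 12×5 + 10×2 + 12×4 + 11×0 + 12×1 + 9×1 = 173
Noor: 12×0 + 12×0 + 10×5 + 12×5 + 11×1 + 12×3 + 9×0 = 157
Grace: 12×5 + 12×2 + 10×4 + 12×0 + 11×3 + 12×0 + 9×3 = 184
Vikram: 12×4 + 12×1 + 10×3 + 12×1 + 11×2 + 12×5 + 9×4 = 220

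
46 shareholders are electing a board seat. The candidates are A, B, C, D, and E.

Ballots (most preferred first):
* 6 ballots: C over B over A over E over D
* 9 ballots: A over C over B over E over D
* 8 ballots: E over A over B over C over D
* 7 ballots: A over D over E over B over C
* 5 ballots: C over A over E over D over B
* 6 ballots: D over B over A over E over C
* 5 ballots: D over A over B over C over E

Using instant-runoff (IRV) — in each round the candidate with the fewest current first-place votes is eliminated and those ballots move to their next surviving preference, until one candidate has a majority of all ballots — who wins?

A

Round 1: A 16, B 0, C 11, D 11, E 8. B eliminated.
Round 2: A 16, C 11, D 11, E 8. E eliminated.
Round 3: A 24, C 11, D 11. A has a majority (≥24).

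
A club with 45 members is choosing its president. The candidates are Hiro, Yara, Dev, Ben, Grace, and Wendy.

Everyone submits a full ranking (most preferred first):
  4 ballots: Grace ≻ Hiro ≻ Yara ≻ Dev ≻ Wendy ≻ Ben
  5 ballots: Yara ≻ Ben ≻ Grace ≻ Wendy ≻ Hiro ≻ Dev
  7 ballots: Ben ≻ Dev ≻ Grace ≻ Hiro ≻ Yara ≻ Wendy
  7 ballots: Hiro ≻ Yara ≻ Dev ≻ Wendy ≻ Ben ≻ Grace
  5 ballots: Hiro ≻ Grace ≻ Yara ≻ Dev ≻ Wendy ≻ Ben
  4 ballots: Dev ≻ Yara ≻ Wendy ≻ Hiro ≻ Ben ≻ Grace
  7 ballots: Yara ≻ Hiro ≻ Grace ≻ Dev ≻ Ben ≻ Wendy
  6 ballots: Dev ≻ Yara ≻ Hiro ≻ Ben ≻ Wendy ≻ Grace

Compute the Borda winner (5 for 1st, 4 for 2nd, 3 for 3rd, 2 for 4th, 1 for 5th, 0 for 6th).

Hiro: 4×4 + 5×1 + 7×2 + 7×5 + 5×5 + 4×2 + 7×4 + 6×3 = 149
Yara: 4×3 + 5×5 + 7×1 + 7×4 + 5×3 + 4×4 + 7×5 + 6×4 = 162
Dev: 4×2 + 5×0 + 7×4 + 7×3 + 5×2 + 4×5 + 7×2 + 6×5 = 131
Ben: 4×0 + 5×4 + 7×5 + 7×1 + 5×0 + 4×1 + 7×1 + 6×2 = 85
Grace: 4×5 + 5×3 + 7×3 + 7×0 + 5×4 + 4×0 + 7×3 + 6×0 = 97
Wendy: 4×1 + 5×2 + 7×0 + 7×2 + 5×1 + 4×3 + 7×0 + 6×1 = 51

Yara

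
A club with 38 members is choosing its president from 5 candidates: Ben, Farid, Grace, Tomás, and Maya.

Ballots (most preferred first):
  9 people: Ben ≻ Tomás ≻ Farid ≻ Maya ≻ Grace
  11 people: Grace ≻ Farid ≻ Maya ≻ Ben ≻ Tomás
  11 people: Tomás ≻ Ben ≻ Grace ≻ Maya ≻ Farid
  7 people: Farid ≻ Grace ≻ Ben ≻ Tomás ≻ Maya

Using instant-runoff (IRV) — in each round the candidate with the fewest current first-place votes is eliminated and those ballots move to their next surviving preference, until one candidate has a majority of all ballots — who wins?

Round 1: Ben 9, Farid 7, Grace 11, Tomás 11, Maya 0. Maya eliminated.
Round 2: Ben 9, Farid 7, Grace 11, Tomás 11. Farid eliminated.
Round 3: Ben 9, Grace 18, Tomás 11. Ben eliminated.
Round 4: Grace 18, Tomás 20. Tomás has a majority (≥20).

Tomás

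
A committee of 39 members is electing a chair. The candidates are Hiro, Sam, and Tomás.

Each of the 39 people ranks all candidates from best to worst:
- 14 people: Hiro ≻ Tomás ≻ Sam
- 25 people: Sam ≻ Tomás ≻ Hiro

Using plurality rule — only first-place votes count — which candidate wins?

Sam

First-place votes: Hiro 14, Sam 25, Tomás 0.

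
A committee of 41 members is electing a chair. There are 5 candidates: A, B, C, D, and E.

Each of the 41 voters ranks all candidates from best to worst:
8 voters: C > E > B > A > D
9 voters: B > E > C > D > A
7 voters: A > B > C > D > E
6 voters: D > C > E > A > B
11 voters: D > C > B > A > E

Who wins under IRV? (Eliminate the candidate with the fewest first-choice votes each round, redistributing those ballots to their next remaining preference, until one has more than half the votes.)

Round 1: A 7, B 9, C 8, D 17, E 0. E eliminated.
Round 2: A 7, B 9, C 8, D 17. A eliminated.
Round 3: B 16, C 8, D 17. C eliminated.
Round 4: B 24, D 17. B has a majority (≥21).

B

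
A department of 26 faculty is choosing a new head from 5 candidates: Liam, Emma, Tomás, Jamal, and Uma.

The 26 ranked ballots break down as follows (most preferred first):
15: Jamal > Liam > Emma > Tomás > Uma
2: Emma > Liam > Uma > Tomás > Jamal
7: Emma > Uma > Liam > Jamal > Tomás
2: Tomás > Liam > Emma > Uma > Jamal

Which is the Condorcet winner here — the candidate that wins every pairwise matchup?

Jamal vs Liam: 15–11
Jamal vs Emma: 15–11
Jamal vs Tomás: 22–4
Jamal vs Uma: 15–11
Jamal beats every other candidate.

Jamal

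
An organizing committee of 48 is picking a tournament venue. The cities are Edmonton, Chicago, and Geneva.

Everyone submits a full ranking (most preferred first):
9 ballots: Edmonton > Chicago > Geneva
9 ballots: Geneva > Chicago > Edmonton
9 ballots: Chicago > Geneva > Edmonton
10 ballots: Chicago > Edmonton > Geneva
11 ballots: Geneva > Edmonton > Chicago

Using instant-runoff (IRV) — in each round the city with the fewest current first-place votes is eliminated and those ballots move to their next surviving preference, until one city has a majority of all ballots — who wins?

Round 1: Edmonton 9, Chicago 19, Geneva 20. Edmonton eliminated.
Round 2: Chicago 28, Geneva 20. Chicago has a majority (≥25).

Chicago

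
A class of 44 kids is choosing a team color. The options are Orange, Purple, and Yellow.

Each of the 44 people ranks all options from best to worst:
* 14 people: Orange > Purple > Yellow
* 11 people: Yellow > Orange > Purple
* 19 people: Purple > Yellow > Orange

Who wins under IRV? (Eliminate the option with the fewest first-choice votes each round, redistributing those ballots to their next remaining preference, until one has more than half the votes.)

Orange

Round 1: Orange 14, Purple 19, Yellow 11. Yellow eliminated.
Round 2: Orange 25, Purple 19. Orange has a majority (≥23).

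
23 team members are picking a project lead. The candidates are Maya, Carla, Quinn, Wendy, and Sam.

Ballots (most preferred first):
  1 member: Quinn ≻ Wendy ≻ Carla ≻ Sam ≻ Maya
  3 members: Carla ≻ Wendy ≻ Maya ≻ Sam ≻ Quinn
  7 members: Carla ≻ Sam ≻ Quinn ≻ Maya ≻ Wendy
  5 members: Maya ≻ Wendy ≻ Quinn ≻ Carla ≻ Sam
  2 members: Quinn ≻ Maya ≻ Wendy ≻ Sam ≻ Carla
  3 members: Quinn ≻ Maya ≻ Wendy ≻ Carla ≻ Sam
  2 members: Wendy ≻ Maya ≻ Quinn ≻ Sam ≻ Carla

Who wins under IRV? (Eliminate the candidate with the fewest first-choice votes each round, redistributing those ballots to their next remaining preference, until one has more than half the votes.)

Maya

Round 1: Maya 5, Carla 10, Quinn 6, Wendy 2, Sam 0. Sam eliminated.
Round 2: Maya 5, Carla 10, Quinn 6, Wendy 2. Wendy eliminated.
Round 3: Maya 7, Carla 10, Quinn 6. Quinn eliminated.
Round 4: Maya 12, Carla 11. Maya has a majority (≥12).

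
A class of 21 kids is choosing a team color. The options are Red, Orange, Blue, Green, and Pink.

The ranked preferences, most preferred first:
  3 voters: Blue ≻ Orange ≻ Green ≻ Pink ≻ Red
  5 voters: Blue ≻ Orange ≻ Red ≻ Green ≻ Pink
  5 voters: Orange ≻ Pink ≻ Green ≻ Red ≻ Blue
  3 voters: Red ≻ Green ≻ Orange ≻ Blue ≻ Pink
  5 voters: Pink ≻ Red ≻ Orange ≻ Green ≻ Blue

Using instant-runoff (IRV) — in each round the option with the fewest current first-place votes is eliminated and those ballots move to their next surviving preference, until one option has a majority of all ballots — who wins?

Round 1: Red 3, Orange 5, Blue 8, Green 0, Pink 5. Green eliminated.
Round 2: Red 3, Orange 5, Blue 8, Pink 5. Red eliminated.
Round 3: Orange 8, Blue 8, Pink 5. Pink eliminated.
Round 4: Orange 13, Blue 8. Orange has a majority (≥11).

Orange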